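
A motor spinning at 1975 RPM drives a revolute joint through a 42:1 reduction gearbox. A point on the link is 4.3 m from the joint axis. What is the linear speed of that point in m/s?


omega_motor = 1975 * 2*pi/60 = 206.8215 rad/s
omega_joint = omega_motor / 42 = 4.9243 rad/s
v = omega_joint * r = 4.9243 * 4.3
= 21.1746 m/s


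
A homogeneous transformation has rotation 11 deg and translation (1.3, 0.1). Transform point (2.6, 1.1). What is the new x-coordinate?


x' = cos(theta)*px - sin(theta)*py + tx
= 0.9816*2.6 - 0.1908*1.1 + 1.3
= 3.6423


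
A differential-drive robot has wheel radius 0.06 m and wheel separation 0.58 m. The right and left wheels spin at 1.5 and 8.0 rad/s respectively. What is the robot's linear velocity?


vR = r*wR = 0.06*1.5 = 0.09 m/s
vL = r*wL = 0.06*8.0 = 0.48 m/s
v = (vR+vL)/2 = 0.285 m/s
omega = (vR-vL)/L = -0.6724 rad/s
linear velocity = 0.285 m/s


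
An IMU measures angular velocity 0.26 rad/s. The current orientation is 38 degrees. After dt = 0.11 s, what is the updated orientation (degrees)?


delta_theta = w * dt = 0.26 * 0.11 = 0.0286 rad
= 1.6387 deg
theta_new = 38 + 1.6387 = 39.6387 deg


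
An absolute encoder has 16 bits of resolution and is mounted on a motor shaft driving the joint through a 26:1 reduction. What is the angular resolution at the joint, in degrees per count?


counts = 2^16 = 65536
effective counts at joint = 65536 * 26 = 1703936
resolution = 360 / 1703936
= 2.1128e-04 deg/count


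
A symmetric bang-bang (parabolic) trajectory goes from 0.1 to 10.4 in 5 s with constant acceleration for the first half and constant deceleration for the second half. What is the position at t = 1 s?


Symmetric rest-to-rest: each phase covers (pf-p0)/2 in time T/2. 0.5*a*(T/2)^2 = (pf-p0)/2 => a = 4*(pf-p0)/T^2
a = 4*(10.4-0.1)/5^2 = 1.648
t = 1 is in the acceleration phase (t <= T/2).
p = p0 + 0.5*a*t^2 = 0.1 + 0.5*1.648*1^2
= 0.924


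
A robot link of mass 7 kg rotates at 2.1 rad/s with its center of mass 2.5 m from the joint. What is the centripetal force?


F = m * omega^2 * r
= 7 * 2.1^2 * 2.5
= 7 * 4.41 * 2.5
= 77.175 N


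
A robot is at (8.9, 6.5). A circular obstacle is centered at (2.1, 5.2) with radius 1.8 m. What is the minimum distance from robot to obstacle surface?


center_dist = sqrt((8.9-2.1)^2 + (6.5-5.2)^2)
= sqrt(46.24 + 1.69)
= 6.9231
min_dist = center_dist - radius = 6.9231 - 1.8 = 5.1231 m


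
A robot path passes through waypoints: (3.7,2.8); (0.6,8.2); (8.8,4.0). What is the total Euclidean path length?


Segment lengths:
  seg1 = sqrt((-3.1)^2 + (5.4)^2) = 6.2266
  seg2 = sqrt((8.2)^2 + (-4.2)^2) = 9.213
Total = 15.4396


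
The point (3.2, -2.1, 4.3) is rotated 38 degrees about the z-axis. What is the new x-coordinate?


Rotation about z-axis: x' = x*cos(theta) - y*sin(theta)
= 3.2 * 0.788 - -2.1 * 0.6157
= 3.8145


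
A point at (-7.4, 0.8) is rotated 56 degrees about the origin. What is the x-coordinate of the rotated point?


x' = x*cos(theta) - y*sin(theta)
cos(56 deg) = 0.5592, sin(56 deg) = 0.829
x' = -7.4 * 0.5592 - 0.8 * 0.829
= -4.138 - 0.6632
= -4.8013


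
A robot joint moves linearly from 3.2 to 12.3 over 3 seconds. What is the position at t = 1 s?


s = t/T = 1/3 = 0.3333
p(t) = p0 + (pf-p0)*s
= 3.2 + (12.3 - 3.2) * 0.3333
= 6.2333


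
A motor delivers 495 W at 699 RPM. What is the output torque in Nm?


omega = 699 * 2*pi/60 = 73.1991 rad/s
tau = P / omega = 495 / 73.1991
= 6.7624 Nm


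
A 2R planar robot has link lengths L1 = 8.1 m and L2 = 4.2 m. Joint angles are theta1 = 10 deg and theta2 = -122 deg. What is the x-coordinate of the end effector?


Convert angles to radians: theta1 = 0.1745, theta2 = -2.1293
x = L1*cos(theta1) + L2*cos(theta1+theta2)
x = 7.9769 + -1.5733
x = 6.4036


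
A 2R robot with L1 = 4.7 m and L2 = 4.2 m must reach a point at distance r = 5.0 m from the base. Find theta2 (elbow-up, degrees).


cos(theta2) = (r^2 - L1^2 - L2^2) / (2*L1*L2)
cos(theta2) = (25.0 - 22.09 - 17.64) / 39.48
cos(theta2) = -0.3731
theta2 = 111.9069 degrees


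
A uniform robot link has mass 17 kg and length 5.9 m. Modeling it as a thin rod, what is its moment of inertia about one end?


I = (1/3) * m * L^2
= (1/3) * 17 * 5.9^2
= 0.333333 * 17 * 34.81
= 197.2567 kg*m^2


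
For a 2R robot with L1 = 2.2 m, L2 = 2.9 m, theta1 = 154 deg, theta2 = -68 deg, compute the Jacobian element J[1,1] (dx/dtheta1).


J[1,1] = -L1*sin(t1) - L2*sin(t1+t2)
= -2.2*sin(154) - 2.9*sin(86)
= -3.8574


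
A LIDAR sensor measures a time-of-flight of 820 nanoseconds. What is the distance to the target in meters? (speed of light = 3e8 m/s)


tof = 820 ns = 8.2e-07 s
dist = c * tof / 2
= 3e8 * 8.2e-07 / 2
= 123.0 m


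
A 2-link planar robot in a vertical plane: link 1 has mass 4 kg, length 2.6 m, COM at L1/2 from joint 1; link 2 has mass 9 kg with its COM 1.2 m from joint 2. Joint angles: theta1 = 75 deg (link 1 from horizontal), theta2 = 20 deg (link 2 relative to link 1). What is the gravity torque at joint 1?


Horizontal distance from joint 1 to link-1 COM:
  x_c1 = (L1/2)*cos(t1) = 1.3 * 0.2588 = 0.3365 m
Horizontal distance from joint 1 to link-2 COM:
  x_c2 = L1*cos(t1) + Lc2*cos(t1+t2)
       = 2.6*0.2588 + 1.2*-0.0872 = 0.5683 m
tau1 = m1*g*x_c1 + m2*g*x_c2
     = 4*9.81*0.3365 + 9*9.81*0.5683
     = 13.2029 + 50.179
     = 63.3818 Nm


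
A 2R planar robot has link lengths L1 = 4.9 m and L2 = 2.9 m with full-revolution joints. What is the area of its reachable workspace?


r_max = L1 + L2 = 7.8 m
r_min = |L1 - L2| = 2.0 m
Area = pi*(r_max^2 - r_min^2)
= pi*(60.84 - 4.0)
= pi * 56.84
= 178.5681 m^2


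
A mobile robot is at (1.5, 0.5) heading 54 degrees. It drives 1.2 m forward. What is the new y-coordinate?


y_new = y0 + d*sin(theta)
= 0.5 + 1.2*sin(54)
= 0.5 + 0.9708
= 1.4708


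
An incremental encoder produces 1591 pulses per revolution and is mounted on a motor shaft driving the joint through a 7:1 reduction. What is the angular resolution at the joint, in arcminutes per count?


counts per rev = 1591
effective counts at joint = 1591 * 7 = 11137
resolution = 360*60 / 11137
= 1.9395 arcmin/count


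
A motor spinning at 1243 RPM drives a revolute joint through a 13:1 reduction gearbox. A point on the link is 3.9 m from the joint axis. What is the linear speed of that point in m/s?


omega_motor = 1243 * 2*pi/60 = 130.1667 rad/s
omega_joint = omega_motor / 13 = 10.0128 rad/s
v = omega_joint * r = 10.0128 * 3.9
= 39.05 m/s


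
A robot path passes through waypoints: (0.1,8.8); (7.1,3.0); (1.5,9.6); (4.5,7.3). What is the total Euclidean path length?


Segment lengths:
  seg1 = sqrt((7.0)^2 + (-5.8)^2) = 9.0907
  seg2 = sqrt((-5.6)^2 + (6.6)^2) = 8.6556
  seg3 = sqrt((3.0)^2 + (-2.3)^2) = 3.7802
Total = 21.5265


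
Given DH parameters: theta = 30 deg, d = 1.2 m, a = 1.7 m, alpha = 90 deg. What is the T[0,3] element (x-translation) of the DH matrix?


T[0,3] = a * cos(theta)
= 1.7 * cos(30 deg)
= 1.7 * 0.866
= 1.4722


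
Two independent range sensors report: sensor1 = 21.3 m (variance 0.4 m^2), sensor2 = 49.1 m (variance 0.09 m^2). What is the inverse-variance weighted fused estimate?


w1 = (1/var1) / (1/var1 + 1/var2)
   = 2.5 / (2.5 + 11.1111) = 0.1837
w2 = 1 - w1 = 0.8163
fused = w1*s1 + w2*s2 = 3.9122 + 40.0816
= 43.9939 m


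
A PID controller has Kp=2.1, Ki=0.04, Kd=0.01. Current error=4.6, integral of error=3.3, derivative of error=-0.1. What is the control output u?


u = Kp*e + Ki*int(e) + Kd*de/dt
= 2.1*4.6 + 0.04*3.3 + 0.01*(-0.1)
= 9.66 + 0.132 + -0.001
= 9.791


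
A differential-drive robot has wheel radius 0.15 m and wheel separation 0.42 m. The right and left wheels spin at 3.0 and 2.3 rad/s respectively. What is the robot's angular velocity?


vR = r*wR = 0.15*3.0 = 0.45 m/s
vL = r*wL = 0.15*2.3 = 0.345 m/s
v = (vR+vL)/2 = 0.3975 m/s
omega = (vR-vL)/L = 0.25 rad/s
angular velocity = 0.25 rad/s


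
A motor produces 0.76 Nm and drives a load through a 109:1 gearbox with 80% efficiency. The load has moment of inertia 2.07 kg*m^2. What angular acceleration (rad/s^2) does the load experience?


tau_out = tau_motor * N * eta
= 0.76 * 109 * 0.8 = 66.272 Nm
alpha = tau_out / I = 66.272 / 2.07
= 32.0155 rad/s^2


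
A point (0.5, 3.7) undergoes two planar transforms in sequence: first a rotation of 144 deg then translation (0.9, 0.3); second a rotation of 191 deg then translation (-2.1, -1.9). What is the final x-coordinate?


After transform 1:
x1 = cos(144)*0.5 - sin(144)*3.7 + 0.9 = -1.6793
y1 = sin(144)*0.5 + cos(144)*3.7 + 0.3 = -2.3995
After transform 2:
x2 = cos(191)*-1.6793 - sin(191)*-2.3995 + -2.1
= -0.9094


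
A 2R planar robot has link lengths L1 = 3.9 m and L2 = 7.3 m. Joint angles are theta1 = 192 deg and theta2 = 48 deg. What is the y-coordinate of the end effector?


Convert angles to radians: theta1 = 3.351, theta2 = 0.8378
y = L1*sin(theta1) + L2*sin(theta1+theta2)
y = -0.8109 + -6.322
y = -7.1328


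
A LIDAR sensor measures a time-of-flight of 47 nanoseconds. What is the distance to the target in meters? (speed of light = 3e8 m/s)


tof = 47 ns = 4.7e-08 s
dist = c * tof / 2
= 3e8 * 4.7e-08 / 2
= 7.05 m


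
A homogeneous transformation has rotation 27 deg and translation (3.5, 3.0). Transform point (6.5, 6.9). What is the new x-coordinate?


x' = cos(theta)*px - sin(theta)*py + tx
= 0.891*6.5 - 0.454*6.9 + 3.5
= 6.159


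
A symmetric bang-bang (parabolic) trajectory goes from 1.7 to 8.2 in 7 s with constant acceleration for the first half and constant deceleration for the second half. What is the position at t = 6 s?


Symmetric rest-to-rest: each phase covers (pf-p0)/2 in time T/2. 0.5*a*(T/2)^2 = (pf-p0)/2 => a = 4*(pf-p0)/T^2
a = 4*(8.2-1.7)/7^2 = 0.5306
t = 6 is in the deceleration phase (t > T/2).
p = pf - 0.5*a*(T-t)^2 = 8.2 - 0.5*0.5306*1^2
= 7.9347


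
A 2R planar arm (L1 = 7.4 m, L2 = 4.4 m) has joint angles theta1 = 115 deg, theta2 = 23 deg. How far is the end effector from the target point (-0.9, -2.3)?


End effector via forward kinematics:
x = L1*cos(t1) + L2*cos(t1+t2) = -6.3972
y = L1*sin(t1) + L2*sin(t1+t2) = 9.6509
Distance to target:
d = sqrt((-0.9 - -6.3972)^2 + (-2.3 - 9.6509)^2)
= sqrt(30.2193 + 142.8229)
= 13.1546 m


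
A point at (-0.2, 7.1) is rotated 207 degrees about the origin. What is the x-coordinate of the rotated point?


x' = x*cos(theta) - y*sin(theta)
cos(207 deg) = -0.891, sin(207 deg) = -0.454
x' = -0.2 * -0.891 - 7.1 * -0.454
= 0.1782 - -3.2233
= 3.4015


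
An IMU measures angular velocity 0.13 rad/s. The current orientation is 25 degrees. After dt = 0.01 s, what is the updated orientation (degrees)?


delta_theta = w * dt = 0.13 * 0.01 = 0.0013 rad
= 0.0745 deg
theta_new = 25 + 0.0745 = 25.0745 deg


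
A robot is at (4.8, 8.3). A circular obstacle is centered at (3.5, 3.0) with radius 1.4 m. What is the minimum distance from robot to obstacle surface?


center_dist = sqrt((4.8-3.5)^2 + (8.3-3.0)^2)
= sqrt(1.69 + 28.09)
= 5.4571
min_dist = center_dist - radius = 5.4571 - 1.4 = 4.0571 m


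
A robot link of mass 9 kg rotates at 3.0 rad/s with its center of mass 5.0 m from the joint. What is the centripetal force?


F = m * omega^2 * r
= 9 * 3.0^2 * 5.0
= 9 * 9.0 * 5.0
= 405.0 N


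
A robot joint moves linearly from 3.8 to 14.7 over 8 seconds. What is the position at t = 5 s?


s = t/T = 5/8 = 0.625
p(t) = p0 + (pf-p0)*s
= 3.8 + (14.7 - 3.8) * 0.625
= 10.6125


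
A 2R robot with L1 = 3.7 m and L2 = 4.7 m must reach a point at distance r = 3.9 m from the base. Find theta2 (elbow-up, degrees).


cos(theta2) = (r^2 - L1^2 - L2^2) / (2*L1*L2)
cos(theta2) = (15.21 - 13.69 - 22.09) / 34.78
cos(theta2) = -0.591432
theta2 = 126.2587 degrees


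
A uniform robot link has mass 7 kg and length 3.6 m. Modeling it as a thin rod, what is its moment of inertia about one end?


I = (1/3) * m * L^2
= (1/3) * 7 * 3.6^2
= 0.333333 * 7 * 12.96
= 30.24 kg*m^2


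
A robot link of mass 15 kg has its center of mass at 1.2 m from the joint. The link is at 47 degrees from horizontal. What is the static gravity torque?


tau = m*g*L*cos(angle)
= 15 * 9.81 * 1.2 * cos(47 deg)
= 15 * 9.81 * 1.2 * 0.682
= 120.4273 Nm


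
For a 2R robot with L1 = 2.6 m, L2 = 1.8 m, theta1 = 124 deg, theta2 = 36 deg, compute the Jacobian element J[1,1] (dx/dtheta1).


J[1,1] = -L1*sin(t1) - L2*sin(t1+t2)
= -2.6*sin(124) - 1.8*sin(160)
= -2.7711


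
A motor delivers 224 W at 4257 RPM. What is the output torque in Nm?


omega = 4257 * 2*pi/60 = 445.792 rad/s
tau = P / omega = 224 / 445.792
= 0.5025 Nm


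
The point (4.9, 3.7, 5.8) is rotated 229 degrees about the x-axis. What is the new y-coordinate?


Rotation about x-axis: y' = y*cos(theta) - z*sin(theta)
= 3.7 * -0.6561 - 5.8 * -0.7547
= 1.9499


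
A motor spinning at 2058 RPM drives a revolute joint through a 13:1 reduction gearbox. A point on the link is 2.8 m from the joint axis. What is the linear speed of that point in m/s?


omega_motor = 2058 * 2*pi/60 = 215.5133 rad/s
omega_joint = omega_motor / 13 = 16.5779 rad/s
v = omega_joint * r = 16.5779 * 2.8
= 46.4182 m/s


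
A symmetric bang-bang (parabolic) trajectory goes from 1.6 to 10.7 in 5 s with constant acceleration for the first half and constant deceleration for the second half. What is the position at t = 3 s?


Symmetric rest-to-rest: each phase covers (pf-p0)/2 in time T/2. 0.5*a*(T/2)^2 = (pf-p0)/2 => a = 4*(pf-p0)/T^2
a = 4*(10.7-1.6)/5^2 = 1.456
t = 3 is in the deceleration phase (t > T/2).
p = pf - 0.5*a*(T-t)^2 = 10.7 - 0.5*1.456*2^2
= 7.788


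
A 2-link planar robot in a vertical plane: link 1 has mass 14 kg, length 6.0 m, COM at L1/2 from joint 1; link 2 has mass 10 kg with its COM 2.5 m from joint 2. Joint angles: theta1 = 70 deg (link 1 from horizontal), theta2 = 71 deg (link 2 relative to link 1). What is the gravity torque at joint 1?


Horizontal distance from joint 1 to link-1 COM:
  x_c1 = (L1/2)*cos(t1) = 3.0 * 0.342 = 1.0261 m
Horizontal distance from joint 1 to link-2 COM:
  x_c2 = L1*cos(t1) + Lc2*cos(t1+t2)
       = 6.0*0.342 + 2.5*-0.7771 = 0.1093 m
tau1 = m1*g*x_c1 + m2*g*x_c2
     = 14*9.81*1.0261 + 10*9.81*0.1093
     = 140.9191 + 10.718
     = 151.6371 Nm


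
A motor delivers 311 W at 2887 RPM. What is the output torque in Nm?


omega = 2887 * 2*pi/60 = 302.3259 rad/s
tau = P / omega = 311 / 302.3259
= 1.0287 Nm


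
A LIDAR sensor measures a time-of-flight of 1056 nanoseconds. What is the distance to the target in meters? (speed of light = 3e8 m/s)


tof = 1056 ns = 1.056e-06 s
dist = c * tof / 2
= 3e8 * 1.056e-06 / 2
= 158.4 m


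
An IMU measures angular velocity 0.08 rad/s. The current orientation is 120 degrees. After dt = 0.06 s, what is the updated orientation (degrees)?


delta_theta = w * dt = 0.08 * 0.06 = 0.0048 rad
= 0.275 deg
theta_new = 120 + 0.275 = 120.275 deg


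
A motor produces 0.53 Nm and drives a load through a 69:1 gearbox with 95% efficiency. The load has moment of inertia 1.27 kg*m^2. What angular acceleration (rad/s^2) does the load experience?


tau_out = tau_motor * N * eta
= 0.53 * 69 * 0.95 = 34.7415 Nm
alpha = tau_out / I = 34.7415 / 1.27
= 27.3555 rad/s^2


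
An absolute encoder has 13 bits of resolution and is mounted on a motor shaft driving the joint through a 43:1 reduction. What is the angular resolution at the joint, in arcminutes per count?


counts = 2^13 = 8192
effective counts at joint = 8192 * 43 = 352256
resolution = 360*60 / 352256
= 0.0613 arcmin/count


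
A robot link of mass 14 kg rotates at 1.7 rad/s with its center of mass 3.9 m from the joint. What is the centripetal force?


F = m * omega^2 * r
= 14 * 1.7^2 * 3.9
= 14 * 2.89 * 3.9
= 157.794 N


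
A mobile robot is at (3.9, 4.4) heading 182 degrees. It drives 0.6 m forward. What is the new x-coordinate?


x_new = x0 + d*cos(theta)
= 3.9 + 0.6*cos(182)
= 3.9 + -0.5996
= 3.3004


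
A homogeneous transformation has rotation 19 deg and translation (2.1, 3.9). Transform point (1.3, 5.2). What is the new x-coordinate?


x' = cos(theta)*px - sin(theta)*py + tx
= 0.9455*1.3 - 0.3256*5.2 + 2.1
= 1.6362


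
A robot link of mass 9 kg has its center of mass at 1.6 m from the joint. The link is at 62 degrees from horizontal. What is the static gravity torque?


tau = m*g*L*cos(angle)
= 9 * 9.81 * 1.6 * cos(62 deg)
= 9 * 9.81 * 1.6 * 0.4695
= 66.3194 Nm


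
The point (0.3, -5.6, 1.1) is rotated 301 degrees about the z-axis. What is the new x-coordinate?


Rotation about z-axis: x' = x*cos(theta) - y*sin(theta)
= 0.3 * 0.515 - -5.6 * -0.8572
= -4.6456


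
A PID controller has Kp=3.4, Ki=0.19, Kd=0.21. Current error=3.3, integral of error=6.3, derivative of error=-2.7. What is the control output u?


u = Kp*e + Ki*int(e) + Kd*de/dt
= 3.4*3.3 + 0.19*6.3 + 0.21*(-2.7)
= 11.22 + 1.197 + -0.567
= 11.85


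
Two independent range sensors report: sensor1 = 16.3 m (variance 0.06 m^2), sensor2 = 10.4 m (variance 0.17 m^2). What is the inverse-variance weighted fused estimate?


w1 = (1/var1) / (1/var1 + 1/var2)
   = 16.6667 / (16.6667 + 5.8824) = 0.7391
w2 = 1 - w1 = 0.2609
fused = w1*s1 + w2*s2 = 12.0478 + 2.713
= 14.7609 m


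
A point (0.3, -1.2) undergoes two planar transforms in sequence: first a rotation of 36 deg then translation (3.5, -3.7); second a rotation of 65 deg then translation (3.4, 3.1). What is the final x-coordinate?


After transform 1:
x1 = cos(36)*0.3 - sin(36)*-1.2 + 3.5 = 4.448
y1 = sin(36)*0.3 + cos(36)*-1.2 + -3.7 = -4.4945
After transform 2:
x2 = cos(65)*4.448 - sin(65)*-4.4945 + 3.4
= 9.3532


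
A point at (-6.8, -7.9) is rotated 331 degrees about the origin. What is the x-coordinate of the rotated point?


x' = x*cos(theta) - y*sin(theta)
cos(331 deg) = 0.8746, sin(331 deg) = -0.4848
x' = -6.8 * 0.8746 - -7.9 * -0.4848
= -5.9474 - 3.83
= -9.7774


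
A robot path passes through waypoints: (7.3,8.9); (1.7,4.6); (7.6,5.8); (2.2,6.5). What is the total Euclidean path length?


Segment lengths:
  seg1 = sqrt((-5.6)^2 + (-4.3)^2) = 7.0605
  seg2 = sqrt((5.9)^2 + (1.2)^2) = 6.0208
  seg3 = sqrt((-5.4)^2 + (0.7)^2) = 5.4452
Total = 18.5264


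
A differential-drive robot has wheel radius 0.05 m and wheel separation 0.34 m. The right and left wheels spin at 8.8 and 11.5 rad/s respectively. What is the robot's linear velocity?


vR = r*wR = 0.05*8.8 = 0.44 m/s
vL = r*wL = 0.05*11.5 = 0.575 m/s
v = (vR+vL)/2 = 0.5075 m/s
omega = (vR-vL)/L = -0.3971 rad/s
linear velocity = 0.5075 m/s


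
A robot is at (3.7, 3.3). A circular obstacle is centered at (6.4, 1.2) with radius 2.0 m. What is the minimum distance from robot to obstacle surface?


center_dist = sqrt((3.7-6.4)^2 + (3.3-1.2)^2)
= sqrt(7.29 + 4.41)
= 3.4205
min_dist = center_dist - radius = 3.4205 - 2.0 = 1.4205 m


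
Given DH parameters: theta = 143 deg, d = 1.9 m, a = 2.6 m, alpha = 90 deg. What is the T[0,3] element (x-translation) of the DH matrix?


T[0,3] = a * cos(theta)
= 2.6 * cos(143 deg)
= 2.6 * -0.7986
= -2.0765


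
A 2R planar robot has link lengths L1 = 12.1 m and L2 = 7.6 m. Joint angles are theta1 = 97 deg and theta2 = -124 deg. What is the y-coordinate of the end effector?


Convert angles to radians: theta1 = 1.693, theta2 = -2.1642
y = L1*sin(theta1) + L2*sin(theta1+theta2)
y = 12.0098 + -3.4503
y = 8.5595


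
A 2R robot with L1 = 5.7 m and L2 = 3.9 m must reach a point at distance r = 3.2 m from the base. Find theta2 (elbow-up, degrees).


cos(theta2) = (r^2 - L1^2 - L2^2) / (2*L1*L2)
cos(theta2) = (10.24 - 32.49 - 15.21) / 44.46
cos(theta2) = -0.842555
theta2 = 147.4109 degrees


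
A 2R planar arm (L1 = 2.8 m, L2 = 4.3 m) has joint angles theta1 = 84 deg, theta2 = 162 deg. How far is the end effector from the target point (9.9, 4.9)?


End effector via forward kinematics:
x = L1*cos(t1) + L2*cos(t1+t2) = -1.4563
y = L1*sin(t1) + L2*sin(t1+t2) = -1.1436
Distance to target:
d = sqrt((9.9 - -1.4563)^2 + (4.9 - -1.1436)^2)
= sqrt(128.9653 + 36.5249)
= 12.8643 m


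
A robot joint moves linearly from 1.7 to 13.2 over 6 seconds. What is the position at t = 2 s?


s = t/T = 2/6 = 0.3333
p(t) = p0 + (pf-p0)*s
= 1.7 + (13.2 - 1.7) * 0.3333
= 5.5333


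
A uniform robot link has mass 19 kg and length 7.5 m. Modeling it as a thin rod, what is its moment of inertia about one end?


I = (1/3) * m * L^2
= (1/3) * 19 * 7.5^2
= 0.333333 * 19 * 56.25
= 356.25 kg*m^2


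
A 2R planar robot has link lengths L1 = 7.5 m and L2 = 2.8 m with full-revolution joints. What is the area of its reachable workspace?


r_max = L1 + L2 = 10.3 m
r_min = |L1 - L2| = 4.7 m
Area = pi*(r_max^2 - r_min^2)
= pi*(106.09 - 22.09)
= pi * 84.0
= 263.8938 m^2


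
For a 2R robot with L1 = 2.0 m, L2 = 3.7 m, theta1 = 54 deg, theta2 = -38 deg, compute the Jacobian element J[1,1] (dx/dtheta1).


J[1,1] = -L1*sin(t1) - L2*sin(t1+t2)
= -2.0*sin(54) - 3.7*sin(16)
= -2.6379


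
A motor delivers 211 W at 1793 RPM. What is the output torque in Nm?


omega = 1793 * 2*pi/60 = 187.7625 rad/s
tau = P / omega = 211 / 187.7625
= 1.1238 Nm


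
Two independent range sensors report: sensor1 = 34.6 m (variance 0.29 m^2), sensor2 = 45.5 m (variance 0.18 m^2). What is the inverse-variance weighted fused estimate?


w1 = (1/var1) / (1/var1 + 1/var2)
   = 3.4483 / (3.4483 + 5.5556) = 0.383
w2 = 1 - w1 = 0.617
fused = w1*s1 + w2*s2 = 13.2511 + 28.0745
= 41.3255 m


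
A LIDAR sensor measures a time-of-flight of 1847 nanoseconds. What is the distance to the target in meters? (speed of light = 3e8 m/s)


tof = 1847 ns = 1.847e-06 s
dist = c * tof / 2
= 3e8 * 1.847e-06 / 2
= 277.05 m


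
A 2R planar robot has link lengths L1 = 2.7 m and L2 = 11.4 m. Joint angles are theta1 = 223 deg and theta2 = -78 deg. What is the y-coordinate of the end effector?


Convert angles to radians: theta1 = 3.8921, theta2 = -1.3614
y = L1*sin(theta1) + L2*sin(theta1+theta2)
y = -1.8414 + 6.5388
y = 4.6974


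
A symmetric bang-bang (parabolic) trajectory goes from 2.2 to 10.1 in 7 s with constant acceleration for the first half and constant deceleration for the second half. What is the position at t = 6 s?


Symmetric rest-to-rest: each phase covers (pf-p0)/2 in time T/2. 0.5*a*(T/2)^2 = (pf-p0)/2 => a = 4*(pf-p0)/T^2
a = 4*(10.1-2.2)/7^2 = 0.6449
t = 6 is in the deceleration phase (t > T/2).
p = pf - 0.5*a*(T-t)^2 = 10.1 - 0.5*0.6449*1^2
= 9.7776


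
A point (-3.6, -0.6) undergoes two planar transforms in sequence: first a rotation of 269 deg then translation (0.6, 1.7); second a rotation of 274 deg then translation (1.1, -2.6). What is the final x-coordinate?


After transform 1:
x1 = cos(269)*-3.6 - sin(269)*-0.6 + 0.6 = 0.0629
y1 = sin(269)*-3.6 + cos(269)*-0.6 + 1.7 = 5.3099
After transform 2:
x2 = cos(274)*0.0629 - sin(274)*5.3099 + 1.1
= 6.4014


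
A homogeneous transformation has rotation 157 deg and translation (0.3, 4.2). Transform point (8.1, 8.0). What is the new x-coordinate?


x' = cos(theta)*px - sin(theta)*py + tx
= -0.9205*8.1 - 0.3907*8.0 + 0.3
= -10.2819


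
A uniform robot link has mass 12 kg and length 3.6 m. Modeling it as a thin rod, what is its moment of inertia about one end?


I = (1/3) * m * L^2
= (1/3) * 12 * 3.6^2
= 0.333333 * 12 * 12.96
= 51.84 kg*m^2


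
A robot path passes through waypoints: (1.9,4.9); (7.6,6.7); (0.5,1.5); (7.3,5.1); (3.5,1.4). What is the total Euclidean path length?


Segment lengths:
  seg1 = sqrt((5.7)^2 + (1.8)^2) = 5.9775
  seg2 = sqrt((-7.1)^2 + (-5.2)^2) = 8.8006
  seg3 = sqrt((6.8)^2 + (3.6)^2) = 7.6942
  seg4 = sqrt((-3.8)^2 + (-3.7)^2) = 5.3038
Total = 27.776


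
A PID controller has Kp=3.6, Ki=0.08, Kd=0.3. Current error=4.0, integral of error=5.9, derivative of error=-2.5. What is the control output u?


u = Kp*e + Ki*int(e) + Kd*de/dt
= 3.6*4.0 + 0.08*5.9 + 0.3*(-2.5)
= 14.4 + 0.472 + -0.75
= 14.122


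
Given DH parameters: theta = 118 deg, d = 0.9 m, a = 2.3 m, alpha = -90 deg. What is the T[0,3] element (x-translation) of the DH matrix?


T[0,3] = a * cos(theta)
= 2.3 * cos(118 deg)
= 2.3 * -0.4695
= -1.0798


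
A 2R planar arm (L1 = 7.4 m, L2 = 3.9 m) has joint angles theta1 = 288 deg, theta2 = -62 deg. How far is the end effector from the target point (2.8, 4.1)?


End effector via forward kinematics:
x = L1*cos(t1) + L2*cos(t1+t2) = -0.4224
y = L1*sin(t1) + L2*sin(t1+t2) = -9.8432
Distance to target:
d = sqrt((2.8 - -0.4224)^2 + (4.1 - -9.8432)^2)
= sqrt(10.3841 + 194.414)
= 14.3108 m


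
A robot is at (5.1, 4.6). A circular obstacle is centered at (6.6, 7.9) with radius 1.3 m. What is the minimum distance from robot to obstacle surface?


center_dist = sqrt((5.1-6.6)^2 + (4.6-7.9)^2)
= sqrt(2.25 + 10.89)
= 3.6249
min_dist = center_dist - radius = 3.6249 - 1.3 = 2.3249 m


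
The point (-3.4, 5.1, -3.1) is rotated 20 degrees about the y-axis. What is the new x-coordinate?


Rotation about y-axis: x' = x*cos(theta) + z*sin(theta)
= -3.4 * 0.9397 + -3.1 * 0.342
= -4.2552


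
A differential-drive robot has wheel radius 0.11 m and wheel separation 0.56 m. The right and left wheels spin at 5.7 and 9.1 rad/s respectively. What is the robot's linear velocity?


vR = r*wR = 0.11*5.7 = 0.627 m/s
vL = r*wL = 0.11*9.1 = 1.001 m/s
v = (vR+vL)/2 = 0.814 m/s
omega = (vR-vL)/L = -0.6679 rad/s
linear velocity = 0.814 m/s


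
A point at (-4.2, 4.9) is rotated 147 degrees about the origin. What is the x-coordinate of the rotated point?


x' = x*cos(theta) - y*sin(theta)
cos(147 deg) = -0.8387, sin(147 deg) = 0.5446
x' = -4.2 * -0.8387 - 4.9 * 0.5446
= 3.5224 - 2.6687
= 0.8537


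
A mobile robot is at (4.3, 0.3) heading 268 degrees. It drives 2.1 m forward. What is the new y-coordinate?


y_new = y0 + d*sin(theta)
= 0.3 + 2.1*sin(268)
= 0.3 + -2.0987
= -1.7987


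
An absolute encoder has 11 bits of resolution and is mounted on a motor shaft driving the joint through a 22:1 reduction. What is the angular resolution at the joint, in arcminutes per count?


counts = 2^11 = 2048
effective counts at joint = 2048 * 22 = 45056
resolution = 360*60 / 45056
= 0.4794 arcmin/count


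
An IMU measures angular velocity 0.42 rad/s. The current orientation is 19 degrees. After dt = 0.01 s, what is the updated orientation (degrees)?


delta_theta = w * dt = 0.42 * 0.01 = 0.0042 rad
= 0.2406 deg
theta_new = 19 + 0.2406 = 19.2406 deg


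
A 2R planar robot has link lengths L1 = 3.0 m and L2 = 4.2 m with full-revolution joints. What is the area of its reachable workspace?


r_max = L1 + L2 = 7.2 m
r_min = |L1 - L2| = 1.2 m
Area = pi*(r_max^2 - r_min^2)
= pi*(51.84 - 1.44)
= pi * 50.4
= 158.3363 m^2


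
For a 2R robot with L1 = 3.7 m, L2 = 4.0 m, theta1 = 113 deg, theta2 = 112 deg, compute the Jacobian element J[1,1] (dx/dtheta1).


J[1,1] = -L1*sin(t1) - L2*sin(t1+t2)
= -3.7*sin(113) - 4.0*sin(225)
= -0.5774


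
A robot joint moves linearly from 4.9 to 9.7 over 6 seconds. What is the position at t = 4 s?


s = t/T = 4/6 = 0.6667
p(t) = p0 + (pf-p0)*s
= 4.9 + (9.7 - 4.9) * 0.6667
= 8.1


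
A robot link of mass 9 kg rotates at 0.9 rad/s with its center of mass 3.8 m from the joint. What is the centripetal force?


F = m * omega^2 * r
= 9 * 0.9^2 * 3.8
= 9 * 0.81 * 3.8
= 27.702 N


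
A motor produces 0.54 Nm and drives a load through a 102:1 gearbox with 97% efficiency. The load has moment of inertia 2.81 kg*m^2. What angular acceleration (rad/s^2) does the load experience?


tau_out = tau_motor * N * eta
= 0.54 * 102 * 0.97 = 53.4276 Nm
alpha = tau_out / I = 53.4276 / 2.81
= 19.0134 rad/s^2


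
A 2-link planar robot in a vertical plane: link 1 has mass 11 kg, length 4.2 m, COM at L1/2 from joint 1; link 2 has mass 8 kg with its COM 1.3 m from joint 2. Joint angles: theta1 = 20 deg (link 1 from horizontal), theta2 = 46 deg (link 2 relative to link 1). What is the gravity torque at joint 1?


Horizontal distance from joint 1 to link-1 COM:
  x_c1 = (L1/2)*cos(t1) = 2.1 * 0.9397 = 1.9734 m
Horizontal distance from joint 1 to link-2 COM:
  x_c2 = L1*cos(t1) + Lc2*cos(t1+t2)
       = 4.2*0.9397 + 1.3*0.4067 = 4.4755 m
tau1 = m1*g*x_c1 + m2*g*x_c2
     = 11*9.81*1.9734 + 8*9.81*4.4755
     = 212.9447 + 351.2346
     = 564.1793 Nm


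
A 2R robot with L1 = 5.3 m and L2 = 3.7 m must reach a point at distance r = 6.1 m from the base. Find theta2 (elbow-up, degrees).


cos(theta2) = (r^2 - L1^2 - L2^2) / (2*L1*L2)
cos(theta2) = (37.21 - 28.09 - 13.69) / 39.22
cos(theta2) = -0.116522
theta2 = 96.6914 degrees


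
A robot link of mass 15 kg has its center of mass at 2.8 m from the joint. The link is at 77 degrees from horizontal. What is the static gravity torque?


tau = m*g*L*cos(angle)
= 15 * 9.81 * 2.8 * cos(77 deg)
= 15 * 9.81 * 2.8 * 0.225
= 92.6843 Nm


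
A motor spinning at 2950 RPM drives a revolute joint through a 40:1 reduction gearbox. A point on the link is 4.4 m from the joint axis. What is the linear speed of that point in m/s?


omega_motor = 2950 * 2*pi/60 = 308.9233 rad/s
omega_joint = omega_motor / 40 = 7.7231 rad/s
v = omega_joint * r = 7.7231 * 4.4
= 33.9816 m/s


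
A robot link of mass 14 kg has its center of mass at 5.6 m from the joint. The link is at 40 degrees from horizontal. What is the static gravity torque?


tau = m*g*L*cos(angle)
= 14 * 9.81 * 5.6 * cos(40 deg)
= 14 * 9.81 * 5.6 * 0.766
= 589.1678 Nm


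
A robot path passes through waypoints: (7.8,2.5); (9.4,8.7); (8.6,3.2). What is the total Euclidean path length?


Segment lengths:
  seg1 = sqrt((1.6)^2 + (6.2)^2) = 6.4031
  seg2 = sqrt((-0.8)^2 + (-5.5)^2) = 5.5579
Total = 11.961


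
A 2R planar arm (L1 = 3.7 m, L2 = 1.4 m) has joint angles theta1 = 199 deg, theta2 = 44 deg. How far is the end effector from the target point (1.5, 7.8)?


End effector via forward kinematics:
x = L1*cos(t1) + L2*cos(t1+t2) = -4.134
y = L1*sin(t1) + L2*sin(t1+t2) = -2.452
Distance to target:
d = sqrt((1.5 - -4.134)^2 + (7.8 - -2.452)^2)
= sqrt(31.742 + 105.1037)
= 11.6981 m


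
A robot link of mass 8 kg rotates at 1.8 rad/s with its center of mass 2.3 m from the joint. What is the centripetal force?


F = m * omega^2 * r
= 8 * 1.8^2 * 2.3
= 8 * 3.24 * 2.3
= 59.616 N


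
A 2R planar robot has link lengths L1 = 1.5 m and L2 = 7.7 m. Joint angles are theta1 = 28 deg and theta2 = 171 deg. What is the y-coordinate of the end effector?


Convert angles to radians: theta1 = 0.4887, theta2 = 2.9845
y = L1*sin(theta1) + L2*sin(theta1+theta2)
y = 0.7042 + -2.5069
y = -1.8027


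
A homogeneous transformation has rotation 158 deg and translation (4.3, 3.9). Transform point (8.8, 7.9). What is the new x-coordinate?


x' = cos(theta)*px - sin(theta)*py + tx
= -0.9272*8.8 - 0.3746*7.9 + 4.3
= -6.8186


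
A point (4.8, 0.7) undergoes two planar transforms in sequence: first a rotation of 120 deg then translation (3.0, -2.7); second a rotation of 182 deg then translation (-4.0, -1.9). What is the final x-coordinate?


After transform 1:
x1 = cos(120)*4.8 - sin(120)*0.7 + 3.0 = -0.0062
y1 = sin(120)*4.8 + cos(120)*0.7 + -2.7 = 1.1069
After transform 2:
x2 = cos(182)*-0.0062 - sin(182)*1.1069 + -4.0
= -3.9552


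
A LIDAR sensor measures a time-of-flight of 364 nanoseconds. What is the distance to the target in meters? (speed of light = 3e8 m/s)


tof = 364 ns = 3.64e-07 s
dist = c * tof / 2
= 3e8 * 3.64e-07 / 2
= 54.6 m


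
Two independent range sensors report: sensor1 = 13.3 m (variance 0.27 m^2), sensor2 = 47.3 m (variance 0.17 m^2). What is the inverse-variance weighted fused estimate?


w1 = (1/var1) / (1/var1 + 1/var2)
   = 3.7037 / (3.7037 + 5.8824) = 0.3864
w2 = 1 - w1 = 0.6136
fused = w1*s1 + w2*s2 = 5.1386 + 29.025
= 34.1636 m


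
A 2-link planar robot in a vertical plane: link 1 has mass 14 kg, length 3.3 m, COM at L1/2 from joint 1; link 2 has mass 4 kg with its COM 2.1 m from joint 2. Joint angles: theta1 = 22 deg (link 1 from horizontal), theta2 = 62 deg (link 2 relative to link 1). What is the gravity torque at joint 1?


Horizontal distance from joint 1 to link-1 COM:
  x_c1 = (L1/2)*cos(t1) = 1.65 * 0.9272 = 1.5299 m
Horizontal distance from joint 1 to link-2 COM:
  x_c2 = L1*cos(t1) + Lc2*cos(t1+t2)
       = 3.3*0.9272 + 2.1*0.1045 = 3.2792 m
tau1 = m1*g*x_c1 + m2*g*x_c2
     = 14*9.81*1.5299 + 4*9.81*3.2792
     = 210.1101 + 128.6765
     = 338.7865 Nm


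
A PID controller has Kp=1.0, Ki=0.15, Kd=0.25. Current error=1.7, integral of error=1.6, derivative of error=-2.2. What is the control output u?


u = Kp*e + Ki*int(e) + Kd*de/dt
= 1.0*1.7 + 0.15*1.6 + 0.25*(-2.2)
= 1.7 + 0.24 + -0.55
= 1.39


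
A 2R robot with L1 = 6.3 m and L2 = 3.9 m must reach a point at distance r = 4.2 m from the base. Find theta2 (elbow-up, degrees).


cos(theta2) = (r^2 - L1^2 - L2^2) / (2*L1*L2)
cos(theta2) = (17.64 - 39.69 - 15.21) / 49.14
cos(theta2) = -0.758242
theta2 = 139.3094 degrees


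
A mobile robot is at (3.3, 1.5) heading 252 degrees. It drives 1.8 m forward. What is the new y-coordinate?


y_new = y0 + d*sin(theta)
= 1.5 + 1.8*sin(252)
= 1.5 + -1.7119
= -0.2119


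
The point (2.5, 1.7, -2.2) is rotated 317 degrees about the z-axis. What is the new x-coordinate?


Rotation about z-axis: x' = x*cos(theta) - y*sin(theta)
= 2.5 * 0.7314 - 1.7 * -0.682
= 2.9878


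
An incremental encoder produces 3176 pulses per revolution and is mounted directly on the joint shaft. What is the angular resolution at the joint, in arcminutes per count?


counts per rev = 3176
resolution = 360*60 / 3176
= 6.801 arcmin/count


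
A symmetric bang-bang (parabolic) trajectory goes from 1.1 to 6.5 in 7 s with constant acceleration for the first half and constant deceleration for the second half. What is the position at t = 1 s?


Symmetric rest-to-rest: each phase covers (pf-p0)/2 in time T/2. 0.5*a*(T/2)^2 = (pf-p0)/2 => a = 4*(pf-p0)/T^2
a = 4*(6.5-1.1)/7^2 = 0.4408
t = 1 is in the acceleration phase (t <= T/2).
p = p0 + 0.5*a*t^2 = 1.1 + 0.5*0.4408*1^2
= 1.3204


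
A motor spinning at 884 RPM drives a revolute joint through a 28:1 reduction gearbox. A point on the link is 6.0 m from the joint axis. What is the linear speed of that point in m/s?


omega_motor = 884 * 2*pi/60 = 92.5723 rad/s
omega_joint = omega_motor / 28 = 3.3062 rad/s
v = omega_joint * r = 3.3062 * 6.0
= 19.8369 m/s


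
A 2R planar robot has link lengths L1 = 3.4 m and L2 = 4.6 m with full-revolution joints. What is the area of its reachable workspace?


r_max = L1 + L2 = 8.0 m
r_min = |L1 - L2| = 1.2 m
Area = pi*(r_max^2 - r_min^2)
= pi*(64.0 - 1.44)
= pi * 62.56
= 196.538 m^2


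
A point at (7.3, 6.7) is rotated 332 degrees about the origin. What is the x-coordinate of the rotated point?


x' = x*cos(theta) - y*sin(theta)
cos(332 deg) = 0.8829, sin(332 deg) = -0.4695
x' = 7.3 * 0.8829 - 6.7 * -0.4695
= 6.4455 - -3.1455
= 9.591


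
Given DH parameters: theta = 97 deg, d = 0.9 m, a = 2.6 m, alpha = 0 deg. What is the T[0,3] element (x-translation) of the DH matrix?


T[0,3] = a * cos(theta)
= 2.6 * cos(97 deg)
= 2.6 * -0.1219
= -0.3169


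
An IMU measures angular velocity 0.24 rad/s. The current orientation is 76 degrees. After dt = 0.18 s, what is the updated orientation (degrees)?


delta_theta = w * dt = 0.24 * 0.18 = 0.0432 rad
= 2.4752 deg
theta_new = 76 + 2.4752 = 78.4752 deg


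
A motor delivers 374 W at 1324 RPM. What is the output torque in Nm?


omega = 1324 * 2*pi/60 = 138.649 rad/s
tau = P / omega = 374 / 138.649
= 2.6975 Nm


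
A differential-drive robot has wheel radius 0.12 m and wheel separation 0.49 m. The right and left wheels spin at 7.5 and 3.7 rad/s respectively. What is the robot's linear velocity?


vR = r*wR = 0.12*7.5 = 0.9 m/s
vL = r*wL = 0.12*3.7 = 0.444 m/s
v = (vR+vL)/2 = 0.672 m/s
omega = (vR-vL)/L = 0.9306 rad/s
linear velocity = 0.672 m/s


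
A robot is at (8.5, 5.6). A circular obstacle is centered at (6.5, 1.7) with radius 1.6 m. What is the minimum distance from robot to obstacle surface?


center_dist = sqrt((8.5-6.5)^2 + (5.6-1.7)^2)
= sqrt(4.0 + 15.21)
= 4.3829
min_dist = center_dist - radius = 4.3829 - 1.6 = 2.7829 m


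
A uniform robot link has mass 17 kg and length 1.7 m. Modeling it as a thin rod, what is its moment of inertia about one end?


I = (1/3) * m * L^2
= (1/3) * 17 * 1.7^2
= 0.333333 * 17 * 2.89
= 16.3767 kg*m^2


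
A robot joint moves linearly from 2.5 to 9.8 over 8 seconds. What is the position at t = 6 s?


s = t/T = 6/8 = 0.75
p(t) = p0 + (pf-p0)*s
= 2.5 + (9.8 - 2.5) * 0.75
= 7.975


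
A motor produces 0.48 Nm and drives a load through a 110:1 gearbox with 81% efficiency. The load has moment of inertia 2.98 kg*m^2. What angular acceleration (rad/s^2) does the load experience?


tau_out = tau_motor * N * eta
= 0.48 * 110 * 0.81 = 42.768 Nm
alpha = tau_out / I = 42.768 / 2.98
= 14.3517 rad/s^2


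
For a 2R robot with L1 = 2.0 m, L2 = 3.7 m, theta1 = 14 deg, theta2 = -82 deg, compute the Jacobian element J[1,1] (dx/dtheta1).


J[1,1] = -L1*sin(t1) - L2*sin(t1+t2)
= -2.0*sin(14) - 3.7*sin(-68)
= 2.9467


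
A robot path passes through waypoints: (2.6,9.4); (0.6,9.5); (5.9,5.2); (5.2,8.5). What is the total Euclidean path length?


Segment lengths:
  seg1 = sqrt((-2.0)^2 + (0.1)^2) = 2.0025
  seg2 = sqrt((5.3)^2 + (-4.3)^2) = 6.825
  seg3 = sqrt((-0.7)^2 + (3.3)^2) = 3.3734
Total = 12.2009


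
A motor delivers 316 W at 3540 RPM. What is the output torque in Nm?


omega = 3540 * 2*pi/60 = 370.7079 rad/s
tau = P / omega = 316 / 370.7079
= 0.8524 Nm


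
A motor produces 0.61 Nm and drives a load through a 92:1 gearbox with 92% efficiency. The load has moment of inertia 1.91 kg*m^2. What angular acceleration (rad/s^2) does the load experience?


tau_out = tau_motor * N * eta
= 0.61 * 92 * 0.92 = 51.6304 Nm
alpha = tau_out / I = 51.6304 / 1.91
= 27.0316 rad/s^2


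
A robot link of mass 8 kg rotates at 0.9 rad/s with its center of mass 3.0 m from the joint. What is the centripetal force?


F = m * omega^2 * r
= 8 * 0.9^2 * 3.0
= 8 * 0.81 * 3.0
= 19.44 N


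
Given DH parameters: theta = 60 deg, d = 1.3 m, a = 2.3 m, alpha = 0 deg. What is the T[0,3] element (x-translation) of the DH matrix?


T[0,3] = a * cos(theta)
= 2.3 * cos(60 deg)
= 2.3 * 0.5
= 1.15


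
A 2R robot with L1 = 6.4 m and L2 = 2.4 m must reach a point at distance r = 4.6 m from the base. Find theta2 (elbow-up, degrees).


cos(theta2) = (r^2 - L1^2 - L2^2) / (2*L1*L2)
cos(theta2) = (21.16 - 40.96 - 5.76) / 30.72
cos(theta2) = -0.832031
theta2 = 146.308 degrees


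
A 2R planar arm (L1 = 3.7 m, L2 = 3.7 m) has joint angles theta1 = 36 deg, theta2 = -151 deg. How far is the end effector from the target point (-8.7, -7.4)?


End effector via forward kinematics:
x = L1*cos(t1) + L2*cos(t1+t2) = 1.4297
y = L1*sin(t1) + L2*sin(t1+t2) = -1.1785
Distance to target:
d = sqrt((-8.7 - 1.4297)^2 + (-7.4 - -1.1785)^2)
= sqrt(102.6103 + 38.7066)
= 11.8877 m


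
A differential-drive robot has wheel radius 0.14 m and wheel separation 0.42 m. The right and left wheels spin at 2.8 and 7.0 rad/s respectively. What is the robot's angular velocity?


vR = r*wR = 0.14*2.8 = 0.392 m/s
vL = r*wL = 0.14*7.0 = 0.98 m/s
v = (vR+vL)/2 = 0.686 m/s
omega = (vR-vL)/L = -1.4 rad/s
angular velocity = -1.4 rad/s


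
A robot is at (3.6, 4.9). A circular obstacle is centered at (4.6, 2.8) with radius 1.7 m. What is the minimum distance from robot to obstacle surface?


center_dist = sqrt((3.6-4.6)^2 + (4.9-2.8)^2)
= sqrt(1.0 + 4.41)
= 2.3259
min_dist = center_dist - radius = 2.3259 - 1.7 = 0.6259 m


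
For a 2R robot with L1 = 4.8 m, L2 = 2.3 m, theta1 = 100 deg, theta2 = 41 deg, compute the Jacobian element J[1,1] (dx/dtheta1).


J[1,1] = -L1*sin(t1) - L2*sin(t1+t2)
= -4.8*sin(100) - 2.3*sin(141)
= -6.1745
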